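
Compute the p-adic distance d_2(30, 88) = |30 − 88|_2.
d_2(30, 88) = 1/2

Step 1 — x − y = 30 − 88 = -58. Step 2 — v_2(-58) = 1 (factor: -58 = −(2^1 · 29); the sign does not affect v_p). Step 3 — |x − y|_2 = 2^{-1} = 1/2.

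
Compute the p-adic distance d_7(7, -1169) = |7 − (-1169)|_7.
d_7(7, -1169) = 1/49

Step 1 — x − y = 7 − (-1169) = 1176. Step 2 — v_7(1176) = 2 (factor: 1176 = (7^2 · 24); the sign does not affect v_p). Step 3 — |x − y|_7 = 7^{-2} = 1/49.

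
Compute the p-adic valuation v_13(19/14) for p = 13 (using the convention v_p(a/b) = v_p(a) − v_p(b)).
v_13(19/14) = 0

Factor powers of 13 from the numerator and denominator of the reduced fraction: 19 = 13^0 · 19 and 14 = 13^0 · 14. Apply v_p(a/b) = v_p(a) − v_p(b): v_13(19/14) = 0 − 0 = 0.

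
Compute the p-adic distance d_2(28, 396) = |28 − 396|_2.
d_2(28, 396) = 1/16

Step 1 — x − y = 28 − 396 = -368. Step 2 — v_2(-368) = 4 (factor: -368 = −(2^4 · 23); the sign does not affect v_p). Step 3 — |x − y|_2 = 2^{-4} = 1/16.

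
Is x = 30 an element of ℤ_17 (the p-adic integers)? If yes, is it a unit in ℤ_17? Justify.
x ∈ ℤ_17^× (unit); v_17(x) = 0

ℤ_17 = {x ∈ ℚ_17 : v_17(x) ≥ 0} and ℤ_17^× = {x ∈ ℤ_17 : v_17(x) = 0}. Here v_17(30) = v_17(num) − v_17(den) = 0; compare against these criteria.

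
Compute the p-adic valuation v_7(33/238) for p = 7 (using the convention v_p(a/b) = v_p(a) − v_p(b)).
v_7(33/238) = -1

Factor powers of 7 from the numerator and denominator of the reduced fraction: 33 = 7^0 · 33 and 238 = 7^1 · 34. Apply v_p(a/b) = v_p(a) − v_p(b): v_7(33/238) = 0 − 1 = -1.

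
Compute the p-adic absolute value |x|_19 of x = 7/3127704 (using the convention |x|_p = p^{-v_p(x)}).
|7/3127704|_19 = 130321

Step 1 — compute v_19(x) by factoring powers of 19 out of the numerator and denominator: v_19(7/3127704) = -4. Step 2 — apply |x|_p = p^{-v_p(x)} = 19^{4} = 130321.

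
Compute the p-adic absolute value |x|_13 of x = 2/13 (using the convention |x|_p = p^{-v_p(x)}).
|2/13|_13 = 13

Step 1 — compute v_13(x) by factoring powers of 13 out of the numerator and denominator: v_13(2/13) = -1. Step 2 — apply |x|_p = p^{-v_p(x)} = 13^{1} = 13.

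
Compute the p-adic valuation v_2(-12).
v_2(-12) = 2

v_2(n) is the largest exponent k such that 2^k divides n. Factor out: -12 = -2^2 · 3. (Sign doesn't affect v_p.) So v_2(-12) = 2.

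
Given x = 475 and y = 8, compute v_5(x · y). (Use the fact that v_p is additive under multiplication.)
v_5(3800) = 2

v_p(x) = 2 (factor: 475 = 5^2 · 19); v_p(y) = 0 (factor: 8 = 5^0 · 8). Additivity: v_p(xy) = v_p(x) + v_p(y) = 2 + 0 = 2. (Direct check: xy = 3800 = 5^2 · (152).)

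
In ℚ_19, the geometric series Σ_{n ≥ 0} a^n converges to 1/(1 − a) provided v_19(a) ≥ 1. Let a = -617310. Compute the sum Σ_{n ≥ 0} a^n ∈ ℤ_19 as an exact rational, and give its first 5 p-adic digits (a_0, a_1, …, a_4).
Σ a^n = 1/(1 − a) = 1/617311;  first 5 digits = (1, 0, 0, 5, 14)

v_19(a) = 3 ≥ 1, so the series converges in ℤ_19 to 1/(1 − a) = 1/(1 − (-617310)) = 1/617311. Expand this rational in ℤ_19: compute digits iteratively via d_i = x_i mod 19, x_{i+1} = (x_i − d_i)/19. The first 5 digits are (1, 0, 0, 5, 14).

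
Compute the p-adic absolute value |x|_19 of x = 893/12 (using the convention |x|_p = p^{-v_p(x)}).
|893/12|_19 = 1/19

Step 1 — compute v_19(x) by factoring powers of 19 out of the numerator and denominator: v_19(893/12) = 1. Step 2 — apply |x|_p = p^{-v_p(x)} = 19^{-1} = 1/19.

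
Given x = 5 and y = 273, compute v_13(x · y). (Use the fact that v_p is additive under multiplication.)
v_13(1365) = 1

v_p(x) = 0 (factor: 5 = 13^0 · 5); v_p(y) = 1 (factor: 273 = 13^1 · 21). Additivity: v_p(xy) = v_p(x) + v_p(y) = 0 + 1 = 1. (Direct check: xy = 1365 = 13^1 · (105).)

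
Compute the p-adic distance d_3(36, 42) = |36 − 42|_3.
d_3(36, 42) = 1/3

Step 1 — x − y = 36 − 42 = -6. Step 2 — v_3(-6) = 1 (factor: -6 = −(3^1 · 2); the sign does not affect v_p). Step 3 — |x − y|_3 = 3^{-1} = 1/3.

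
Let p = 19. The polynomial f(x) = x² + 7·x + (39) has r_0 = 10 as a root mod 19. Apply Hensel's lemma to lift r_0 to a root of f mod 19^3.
r_2 = 751 (mod 6859)

Hensel: r_{i+1} = r_i − f(r_i)·(f′(r_i))^{-1} mod 19^{i+2}, f′(x) = 2x + 7. Iterate:
  r_0 = 10 (mod 19)
  r_1 = 29 (mod 361)
  r_2 = 751 (mod 6859)
Final: r = 751 satisfies f(r) ≡ 0 mod 19^3.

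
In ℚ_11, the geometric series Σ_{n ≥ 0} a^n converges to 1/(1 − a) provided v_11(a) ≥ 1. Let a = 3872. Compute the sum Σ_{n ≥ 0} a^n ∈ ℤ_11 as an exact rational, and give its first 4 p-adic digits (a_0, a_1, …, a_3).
Σ a^n = 1/(1 − a) = -1/3871;  first 4 digits = (1, 0, 10, 2)

v_11(a) = 2 ≥ 1, so the series converges in ℤ_11 to 1/(1 − a) = 1/(1 − 3872) = -1/3871. Expand this rational in ℤ_11: compute digits iteratively via d_i = x_i mod 11, x_{i+1} = (x_i − d_i)/11. The first 4 digits are (1, 0, 10, 2).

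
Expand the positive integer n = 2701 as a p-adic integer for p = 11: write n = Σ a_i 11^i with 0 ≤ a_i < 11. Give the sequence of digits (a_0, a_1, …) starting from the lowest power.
(a_0, a_1, …) = (6, 3, 0, 2)

Repeated division by 11 gives the digits low-to-high: 2701 = 6 + 3·11^1 + 2·11^3. Digit sequence: (6, 3, 0, 2).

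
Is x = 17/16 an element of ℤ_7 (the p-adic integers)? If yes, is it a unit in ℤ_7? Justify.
x ∈ ℤ_7^× (unit); v_7(x) = 0

ℤ_7 = {x ∈ ℚ_7 : v_7(x) ≥ 0} and ℤ_7^× = {x ∈ ℤ_7 : v_7(x) = 0}. Here v_7(17/16) = v_7(num) − v_7(den) = 0; compare against these criteria.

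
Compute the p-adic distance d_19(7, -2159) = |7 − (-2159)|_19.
d_19(7, -2159) = 1/361

Step 1 — x − y = 7 − (-2159) = 2166. Step 2 — v_19(2166) = 2 (factor: 2166 = (19^2 · 6); the sign does not affect v_p). Step 3 — |x − y|_19 = 19^{-2} = 1/361.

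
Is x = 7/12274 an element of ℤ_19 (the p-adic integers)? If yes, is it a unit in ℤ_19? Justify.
x ∉ ℤ_19 (v_19(x) = -2 < 0)

ℤ_19 = {x ∈ ℚ_19 : v_19(x) ≥ 0} and ℤ_19^× = {x ∈ ℤ_19 : v_19(x) = 0}. Here v_19(7/12274) = v_19(num) − v_19(den) = -2; compare against these criteria.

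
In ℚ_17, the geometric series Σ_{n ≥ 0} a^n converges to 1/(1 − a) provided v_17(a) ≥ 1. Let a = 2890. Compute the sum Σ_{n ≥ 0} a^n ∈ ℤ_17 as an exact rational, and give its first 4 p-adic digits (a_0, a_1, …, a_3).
Σ a^n = 1/(1 − a) = -1/2889;  first 4 digits = (1, 0, 10, 0)

v_17(a) = 2 ≥ 1, so the series converges in ℤ_17 to 1/(1 − a) = 1/(1 − 2890) = -1/2889. Expand this rational in ℤ_17: compute digits iteratively via d_i = x_i mod 17, x_{i+1} = (x_i − d_i)/17. The first 4 digits are (1, 0, 10, 0).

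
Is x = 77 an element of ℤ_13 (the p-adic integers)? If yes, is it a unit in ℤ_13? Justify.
x ∈ ℤ_13^× (unit); v_13(x) = 0

ℤ_13 = {x ∈ ℚ_13 : v_13(x) ≥ 0} and ℤ_13^× = {x ∈ ℤ_13 : v_13(x) = 0}. Here v_13(77) = v_13(num) − v_13(den) = 0; compare against these criteria.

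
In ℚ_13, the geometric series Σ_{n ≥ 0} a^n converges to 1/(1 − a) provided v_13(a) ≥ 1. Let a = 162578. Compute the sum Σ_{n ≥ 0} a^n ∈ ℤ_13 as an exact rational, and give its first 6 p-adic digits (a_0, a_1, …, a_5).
Σ a^n = 1/(1 − a) = -1/162577;  first 6 digits = (1, 0, 0, 9, 5, 0)

v_13(a) = 3 ≥ 1, so the series converges in ℤ_13 to 1/(1 − a) = 1/(1 − 162578) = -1/162577. Expand this rational in ℤ_13: compute digits iteratively via d_i = x_i mod 13, x_{i+1} = (x_i − d_i)/13. The first 6 digits are (1, 0, 0, 9, 5, 0).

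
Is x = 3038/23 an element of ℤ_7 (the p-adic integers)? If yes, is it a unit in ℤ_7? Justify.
x ∈ ℤ_7 but not a unit; v_7(x) = 2 > 0

ℤ_7 = {x ∈ ℚ_7 : v_7(x) ≥ 0} and ℤ_7^× = {x ∈ ℤ_7 : v_7(x) = 0}. Here v_7(3038/23) = v_7(num) − v_7(den) = 2; compare against these criteria.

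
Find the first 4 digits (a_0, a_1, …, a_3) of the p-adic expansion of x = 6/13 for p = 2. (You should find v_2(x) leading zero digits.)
(a_0, …, a_3) = (0, 1, 1, 1)

v_2(6/13) = 1, so a_0 = ... = a_0 = 0. Factor out: x = 2^1 · u with u = 3/13 a unit in ℤ_2. Expand u iteratively via a_{v+i} = u_i mod 2, u_{i+1} = (u_i − a_{v+i})/2:
  u_0 = 3/13;  a_1 = 1;  u_1 = (u_0 − 1)/2 = -5/13
  u_1 = -5/13;  a_2 = 1;  u_2 = (u_1 − 1)/2 = -9/13
  u_2 = -9/13;  a_3 = 1;  u_3 = (u_2 − 1)/2 = -11/13
Digits: (0, 1, 1, 1).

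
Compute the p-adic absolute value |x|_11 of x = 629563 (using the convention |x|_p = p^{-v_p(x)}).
|629563|_11 = 1/14641

Step 1 — compute v_11(x) by factoring powers of 11 out of the numerator and denominator: v_11(629563) = 4. Step 2 — apply |x|_p = p^{-v_p(x)} = 11^{-4} = 1/14641.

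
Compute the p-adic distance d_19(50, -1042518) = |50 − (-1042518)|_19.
d_19(50, -1042518) = 1/130321

Step 1 — x − y = 50 − (-1042518) = 1042568. Step 2 — v_19(1042568) = 4 (factor: 1042568 = (19^4 · 8); the sign does not affect v_p). Step 3 — |x − y|_19 = 19^{-4} = 1/130321.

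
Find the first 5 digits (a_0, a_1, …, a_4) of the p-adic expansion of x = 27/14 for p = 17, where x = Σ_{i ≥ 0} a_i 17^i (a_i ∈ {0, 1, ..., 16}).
(a_0, …, a_4) = (8, 13, 15, 10, 3)

v_17(27/14) = 0 (numerator and denominator both coprime to 17), so x ∈ ℤ_17^×. Compute digits iteratively via a_i = x_i mod 17, x_{i+1} = (x_i − a_i)/17, with x_0 = x:
  x_0 = 27/14;  a_0 = 8;  x_1 = (x_0 − 8)/17 = -5/14
  x_1 = -5/14;  a_1 = 13;  x_2 = (x_1 − 13)/17 = -11/14
  x_2 = -11/14;  a_2 = 15;  x_3 = (x_2 − 15)/17 = -13/14
  x_3 = -13/14;  a_3 = 10;  x_4 = (x_3 − 10)/17 = -9/14
  x_4 = -9/14;  a_4 = 3;  x_5 = (x_4 − 3)/17 = -3/14
Digits: (8, 13, 15, 10, 3).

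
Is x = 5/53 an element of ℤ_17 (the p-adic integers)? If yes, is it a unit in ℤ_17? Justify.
x ∈ ℤ_17^× (unit); v_17(x) = 0

ℤ_17 = {x ∈ ℚ_17 : v_17(x) ≥ 0} and ℤ_17^× = {x ∈ ℤ_17 : v_17(x) = 0}. Here v_17(5/53) = v_17(num) − v_17(den) = 0; compare against these criteria.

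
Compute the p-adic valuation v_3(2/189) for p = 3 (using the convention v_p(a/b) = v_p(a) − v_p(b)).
v_3(2/189) = -3

Factor powers of 3 from the numerator and denominator of the reduced fraction: 2 = 3^0 · 2 and 189 = 3^3 · 7. Apply v_p(a/b) = v_p(a) − v_p(b): v_3(2/189) = 0 − 3 = -3.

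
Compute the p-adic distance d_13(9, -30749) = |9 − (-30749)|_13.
d_13(9, -30749) = 1/2197

Step 1 — x − y = 9 − (-30749) = 30758. Step 2 — v_13(30758) = 3 (factor: 30758 = (13^3 · 14); the sign does not affect v_p). Step 3 — |x − y|_13 = 13^{-3} = 1/2197.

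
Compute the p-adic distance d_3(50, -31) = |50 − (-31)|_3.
d_3(50, -31) = 1/81

Step 1 — x − y = 50 − (-31) = 81. Step 2 — v_3(81) = 4 (factor: 81 = (3^4 · 1); the sign does not affect v_p). Step 3 — |x − y|_3 = 3^{-4} = 1/81.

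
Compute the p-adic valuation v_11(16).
v_11(16) = 0

v_11(n) is the largest exponent k such that 11^k divides n. Factor out: 16 = 11^0 · 16. (Sign doesn't affect v_p.) So v_11(16) = 0.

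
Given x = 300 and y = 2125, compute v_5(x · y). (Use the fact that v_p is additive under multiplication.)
v_5(637500) = 5

v_p(x) = 2 (factor: 300 = 5^2 · 12); v_p(y) = 3 (factor: 2125 = 5^3 · 17). Additivity: v_p(xy) = v_p(x) + v_p(y) = 2 + 3 = 5. (Direct check: xy = 637500 = 5^5 · (204).)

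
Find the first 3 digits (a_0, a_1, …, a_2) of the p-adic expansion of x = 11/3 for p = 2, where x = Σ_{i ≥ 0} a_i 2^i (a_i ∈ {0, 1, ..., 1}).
(a_0, …, a_2) = (1, 0, 0)

v_2(11/3) = 0 (numerator and denominator both coprime to 2), so x ∈ ℤ_2^×. Compute digits iteratively via a_i = x_i mod 2, x_{i+1} = (x_i − a_i)/2, with x_0 = x:
  x_0 = 11/3;  a_0 = 1;  x_1 = (x_0 − 1)/2 = 4/3
  x_1 = 4/3;  a_1 = 0;  x_2 = (x_1 − 0)/2 = 2/3
  x_2 = 2/3;  a_2 = 0;  x_3 = (x_2 − 0)/2 = 1/3
Digits: (1, 0, 0).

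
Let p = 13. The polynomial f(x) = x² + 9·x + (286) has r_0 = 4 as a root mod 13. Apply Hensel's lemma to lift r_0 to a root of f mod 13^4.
r_3 = 25185 (mod 28561)

Hensel: r_{i+1} = r_i − f(r_i)·(f′(r_i))^{-1} mod 13^{i+2}, f′(x) = 2x + 9. Iterate:
  r_0 = 4 (mod 13)
  r_1 = 4 (mod 169)
  r_2 = 1018 (mod 2197)
  r_3 = 25185 (mod 28561)
Final: r = 25185 satisfies f(r) ≡ 0 mod 13^4.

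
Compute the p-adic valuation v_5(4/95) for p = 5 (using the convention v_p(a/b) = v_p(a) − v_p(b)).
v_5(4/95) = -1

Factor powers of 5 from the numerator and denominator of the reduced fraction: 4 = 5^0 · 4 and 95 = 5^1 · 19. Apply v_p(a/b) = v_p(a) − v_p(b): v_5(4/95) = 0 − 1 = -1.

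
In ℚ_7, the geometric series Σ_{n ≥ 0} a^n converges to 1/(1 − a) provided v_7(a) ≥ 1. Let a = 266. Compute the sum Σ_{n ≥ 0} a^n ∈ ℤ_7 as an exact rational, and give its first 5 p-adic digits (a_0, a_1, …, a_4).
Σ a^n = 1/(1 − a) = -1/265;  first 5 digits = (1, 3, 0, 3, 4)

v_7(a) = 1 ≥ 1, so the series converges in ℤ_7 to 1/(1 − a) = 1/(1 − 266) = -1/265. Expand this rational in ℤ_7: compute digits iteratively via d_i = x_i mod 7, x_{i+1} = (x_i − d_i)/7. The first 5 digits are (1, 3, 0, 3, 4).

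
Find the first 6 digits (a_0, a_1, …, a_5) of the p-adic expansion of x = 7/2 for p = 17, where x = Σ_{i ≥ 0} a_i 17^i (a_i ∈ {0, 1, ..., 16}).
(a_0, …, a_5) = (12, 8, 8, 8, 8, 8)

v_17(7/2) = 0 (numerator and denominator both coprime to 17), so x ∈ ℤ_17^×. Compute digits iteratively via a_i = x_i mod 17, x_{i+1} = (x_i − a_i)/17, with x_0 = x:
  x_0 = 7/2;  a_0 = 12;  x_1 = (x_0 − 12)/17 = -1/2
  x_1 = -1/2;  a_1 = 8;  x_2 = (x_1 − 8)/17 = -1/2
  x_2 = -1/2;  a_2 = 8;  x_3 = (x_2 − 8)/17 = -1/2
  x_3 = -1/2;  a_3 = 8;  x_4 = (x_3 − 8)/17 = -1/2
  x_4 = -1/2;  a_4 = 8;  x_5 = (x_4 − 8)/17 = -1/2
  x_5 = -1/2;  a_5 = 8;  x_6 = (x_5 − 8)/17 = -1/2
Digits: (12, 8, 8, 8, 8, 8).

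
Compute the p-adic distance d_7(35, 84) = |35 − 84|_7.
d_7(35, 84) = 1/49

Step 1 — x − y = 35 − 84 = -49. Step 2 — v_7(-49) = 2 (factor: -49 = −(7^2 · 1); the sign does not affect v_p). Step 3 — |x − y|_7 = 7^{-2} = 1/49.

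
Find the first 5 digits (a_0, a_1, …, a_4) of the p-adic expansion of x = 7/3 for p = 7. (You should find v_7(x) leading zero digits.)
(a_0, …, a_4) = (0, 5, 4, 4, 4)

v_7(7/3) = 1, so a_0 = ... = a_0 = 0. Factor out: x = 7^1 · u with u = 1/3 a unit in ℤ_7. Expand u iteratively via a_{v+i} = u_i mod 7, u_{i+1} = (u_i − a_{v+i})/7:
  u_0 = 1/3;  a_1 = 5;  u_1 = (u_0 − 5)/7 = -2/3
  u_1 = -2/3;  a_2 = 4;  u_2 = (u_1 − 4)/7 = -2/3
  u_2 = -2/3;  a_3 = 4;  u_3 = (u_2 − 4)/7 = -2/3
  u_3 = -2/3;  a_4 = 4;  u_4 = (u_3 − 4)/7 = -2/3
Digits: (0, 5, 4, 4, 4).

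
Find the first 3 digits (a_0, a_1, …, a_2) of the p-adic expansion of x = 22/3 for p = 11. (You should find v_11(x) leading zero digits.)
(a_0, …, a_2) = (0, 8, 3)

v_11(22/3) = 1, so a_0 = ... = a_0 = 0. Factor out: x = 11^1 · u with u = 2/3 a unit in ℤ_11. Expand u iteratively via a_{v+i} = u_i mod 11, u_{i+1} = (u_i − a_{v+i})/11:
  u_0 = 2/3;  a_1 = 8;  u_1 = (u_0 − 8)/11 = -2/3
  u_1 = -2/3;  a_2 = 3;  u_2 = (u_1 − 3)/11 = -1/3
Digits: (0, 8, 3).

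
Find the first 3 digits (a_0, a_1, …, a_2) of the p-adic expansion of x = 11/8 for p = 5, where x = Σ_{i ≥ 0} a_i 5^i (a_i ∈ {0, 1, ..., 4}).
(a_0, …, a_2) = (2, 3, 0)

v_5(11/8) = 0 (numerator and denominator both coprime to 5), so x ∈ ℤ_5^×. Compute digits iteratively via a_i = x_i mod 5, x_{i+1} = (x_i − a_i)/5, with x_0 = x:
  x_0 = 11/8;  a_0 = 2;  x_1 = (x_0 − 2)/5 = -1/8
  x_1 = -1/8;  a_1 = 3;  x_2 = (x_1 − 3)/5 = -5/8
  x_2 = -5/8;  a_2 = 0;  x_3 = (x_2 − 0)/5 = -1/8
Digits: (2, 3, 0).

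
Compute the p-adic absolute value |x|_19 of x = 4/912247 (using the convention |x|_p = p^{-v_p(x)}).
|4/912247|_19 = 130321

Step 1 — compute v_19(x) by factoring powers of 19 out of the numerator and denominator: v_19(4/912247) = -4. Step 2 — apply |x|_p = p^{-v_p(x)} = 19^{4} = 130321.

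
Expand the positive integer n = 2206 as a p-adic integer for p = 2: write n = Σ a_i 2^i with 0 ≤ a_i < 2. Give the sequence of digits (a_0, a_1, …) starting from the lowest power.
(a_0, a_1, …) = (0, 1, 1, 1, 1, 0, 0, 1, 0, 0, 0, 1)

Repeated division by 2 gives the digits low-to-high: 2206 = 1·2^1 + 1·2^2 + 1·2^3 + 1·2^4 + 1·2^7 + 1·2^11. Digit sequence: (0, 1, 1, 1, 1, 0, 0, 1, 0, 0, 0, 1).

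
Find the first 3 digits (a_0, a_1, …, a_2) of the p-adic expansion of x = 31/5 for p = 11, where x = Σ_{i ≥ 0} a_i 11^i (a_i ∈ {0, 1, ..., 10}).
(a_0, …, a_2) = (4, 9, 8)

v_11(31/5) = 0 (numerator and denominator both coprime to 11), so x ∈ ℤ_11^×. Compute digits iteratively via a_i = x_i mod 11, x_{i+1} = (x_i − a_i)/11, with x_0 = x:
  x_0 = 31/5;  a_0 = 4;  x_1 = (x_0 − 4)/11 = 1/5
  x_1 = 1/5;  a_1 = 9;  x_2 = (x_1 − 9)/11 = -4/5
  x_2 = -4/5;  a_2 = 8;  x_3 = (x_2 − 8)/11 = -4/5
Digits: (4, 9, 8).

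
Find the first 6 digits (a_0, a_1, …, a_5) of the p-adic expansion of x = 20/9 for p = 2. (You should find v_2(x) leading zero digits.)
(a_0, …, a_5) = (0, 0, 1, 0, 1, 1)

v_2(20/9) = 2, so a_0 = ... = a_1 = 0. Factor out: x = 2^2 · u with u = 5/9 a unit in ℤ_2. Expand u iteratively via a_{v+i} = u_i mod 2, u_{i+1} = (u_i − a_{v+i})/2:
  u_0 = 5/9;  a_2 = 1;  u_1 = (u_0 − 1)/2 = -2/9
  u_1 = -2/9;  a_3 = 0;  u_2 = (u_1 − 0)/2 = -1/9
  u_2 = -1/9;  a_4 = 1;  u_3 = (u_2 − 1)/2 = -5/9
  u_3 = -5/9;  a_5 = 1;  u_4 = (u_3 − 1)/2 = -7/9
Digits: (0, 0, 1, 0, 1, 1).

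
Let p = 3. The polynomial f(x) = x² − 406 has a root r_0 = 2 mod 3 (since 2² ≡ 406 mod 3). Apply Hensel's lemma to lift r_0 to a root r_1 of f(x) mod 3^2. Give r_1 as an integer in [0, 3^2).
r_1 = 8 (mod 9)

Hensel's recurrence: r_{i+1} = r_i − f(r_i)·(f′(r_i))^{-1} mod 3^{i+2}, with f′(x) = 2x. Iterate:
  r_0 = 2 (mod 3)
  r_1 = 8 (mod 9)
Final: r_1 = 8, and one checks f(r_1) ≡ 0 mod 3^2.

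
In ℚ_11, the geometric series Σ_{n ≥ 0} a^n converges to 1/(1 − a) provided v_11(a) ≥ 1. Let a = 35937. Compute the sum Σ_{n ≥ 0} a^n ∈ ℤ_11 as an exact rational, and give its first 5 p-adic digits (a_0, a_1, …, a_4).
Σ a^n = 1/(1 − a) = -1/35936;  first 5 digits = (1, 0, 0, 5, 2)

v_11(a) = 3 ≥ 1, so the series converges in ℤ_11 to 1/(1 − a) = 1/(1 − 35937) = -1/35936. Expand this rational in ℤ_11: compute digits iteratively via d_i = x_i mod 11, x_{i+1} = (x_i − d_i)/11. The first 5 digits are (1, 0, 0, 5, 2).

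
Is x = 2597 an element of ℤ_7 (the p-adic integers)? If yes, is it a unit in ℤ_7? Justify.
x ∈ ℤ_7 but not a unit; v_7(x) = 2 > 0

ℤ_7 = {x ∈ ℚ_7 : v_7(x) ≥ 0} and ℤ_7^× = {x ∈ ℤ_7 : v_7(x) = 0}. Here v_7(2597) = v_7(num) − v_7(den) = 2; compare against these criteria.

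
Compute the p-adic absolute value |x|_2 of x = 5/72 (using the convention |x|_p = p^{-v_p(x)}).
|5/72|_2 = 8

Step 1 — compute v_2(x) by factoring powers of 2 out of the numerator and denominator: v_2(5/72) = -3. Step 2 — apply |x|_p = p^{-v_p(x)} = 2^{3} = 8.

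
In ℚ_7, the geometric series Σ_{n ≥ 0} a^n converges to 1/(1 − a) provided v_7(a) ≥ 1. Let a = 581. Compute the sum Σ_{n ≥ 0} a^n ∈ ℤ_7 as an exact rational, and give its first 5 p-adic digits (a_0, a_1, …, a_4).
Σ a^n = 1/(1 − a) = -1/580;  first 5 digits = (1, 6, 5, 4, 2)

v_7(a) = 1 ≥ 1, so the series converges in ℤ_7 to 1/(1 − a) = 1/(1 − 581) = -1/580. Expand this rational in ℤ_7: compute digits iteratively via d_i = x_i mod 7, x_{i+1} = (x_i − d_i)/7. The first 5 digits are (1, 6, 5, 4, 2).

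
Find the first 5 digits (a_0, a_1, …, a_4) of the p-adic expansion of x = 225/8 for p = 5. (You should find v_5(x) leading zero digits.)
(a_0, …, a_4) = (0, 0, 3, 4, 1)

v_5(225/8) = 2, so a_0 = ... = a_1 = 0. Factor out: x = 5^2 · u with u = 9/8 a unit in ℤ_5. Expand u iteratively via a_{v+i} = u_i mod 5, u_{i+1} = (u_i − a_{v+i})/5:
  u_0 = 9/8;  a_2 = 3;  u_1 = (u_0 − 3)/5 = -3/8
  u_1 = -3/8;  a_3 = 4;  u_2 = (u_1 − 4)/5 = -7/8
  u_2 = -7/8;  a_4 = 1;  u_3 = (u_2 − 1)/5 = -3/8
Digits: (0, 0, 3, 4, 1).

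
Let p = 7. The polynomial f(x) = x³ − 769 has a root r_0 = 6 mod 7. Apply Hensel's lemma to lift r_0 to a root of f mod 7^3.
r_2 = 125 (mod 343)

Hensel: r_{i+1} = r_i − f(r_i)/f′(r_i) mod 7^{i+2}, where f′(x) = 3x². Iterate:
  r_0 = 6 (mod 7)
  r_1 = 27 (mod 49)
  r_2 = 125 (mod 343)
Final: r = 125 with f(r) ≡ 0 mod 7^3.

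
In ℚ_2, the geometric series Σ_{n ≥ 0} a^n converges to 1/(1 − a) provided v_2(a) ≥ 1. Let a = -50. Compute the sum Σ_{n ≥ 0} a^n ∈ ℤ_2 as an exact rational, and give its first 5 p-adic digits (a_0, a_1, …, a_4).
Σ a^n = 1/(1 − a) = 1/51;  first 5 digits = (1, 1, 0, 1, 1)

v_2(a) = 1 ≥ 1, so the series converges in ℤ_2 to 1/(1 − a) = 1/(1 − (-50)) = 1/51. Expand this rational in ℤ_2: compute digits iteratively via d_i = x_i mod 2, x_{i+1} = (x_i − d_i)/2. The first 5 digits are (1, 1, 0, 1, 1).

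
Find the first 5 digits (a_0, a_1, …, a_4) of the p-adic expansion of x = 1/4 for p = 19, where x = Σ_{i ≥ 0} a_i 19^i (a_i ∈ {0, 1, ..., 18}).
(a_0, …, a_4) = (5, 14, 4, 14, 4)

v_19(1/4) = 0 (numerator and denominator both coprime to 19), so x ∈ ℤ_19^×. Compute digits iteratively via a_i = x_i mod 19, x_{i+1} = (x_i − a_i)/19, with x_0 = x:
  x_0 = 1/4;  a_0 = 5;  x_1 = (x_0 − 5)/19 = -1/4
  x_1 = -1/4;  a_1 = 14;  x_2 = (x_1 − 14)/19 = -3/4
  x_2 = -3/4;  a_2 = 4;  x_3 = (x_2 − 4)/19 = -1/4
  x_3 = -1/4;  a_3 = 14;  x_4 = (x_3 − 14)/19 = -3/4
  x_4 = -3/4;  a_4 = 4;  x_5 = (x_4 − 4)/19 = -1/4
Digits: (5, 14, 4, 14, 4).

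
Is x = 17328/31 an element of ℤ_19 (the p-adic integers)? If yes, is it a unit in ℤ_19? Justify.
x ∈ ℤ_19 but not a unit; v_19(x) = 2 > 0

ℤ_19 = {x ∈ ℚ_19 : v_19(x) ≥ 0} and ℤ_19^× = {x ∈ ℤ_19 : v_19(x) = 0}. Here v_19(17328/31) = v_19(num) − v_19(den) = 2; compare against these criteria.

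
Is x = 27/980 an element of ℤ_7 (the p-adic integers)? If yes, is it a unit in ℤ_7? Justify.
x ∉ ℤ_7 (v_7(x) = -2 < 0)

ℤ_7 = {x ∈ ℚ_7 : v_7(x) ≥ 0} and ℤ_7^× = {x ∈ ℤ_7 : v_7(x) = 0}. Here v_7(27/980) = v_7(num) − v_7(den) = -2; compare against these criteria.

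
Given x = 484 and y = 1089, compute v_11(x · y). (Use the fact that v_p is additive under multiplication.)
v_11(527076) = 4

v_p(x) = 2 (factor: 484 = 11^2 · 4); v_p(y) = 2 (factor: 1089 = 11^2 · 9). Additivity: v_p(xy) = v_p(x) + v_p(y) = 2 + 2 = 4. (Direct check: xy = 527076 = 11^4 · (36).)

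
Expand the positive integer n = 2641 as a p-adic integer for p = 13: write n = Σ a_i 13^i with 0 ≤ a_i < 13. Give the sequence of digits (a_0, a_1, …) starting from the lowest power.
(a_0, a_1, …) = (2, 8, 2, 1)

Repeated division by 13 gives the digits low-to-high: 2641 = 2 + 8·13^1 + 2·13^2 + 1·13^3. Digit sequence: (2, 8, 2, 1).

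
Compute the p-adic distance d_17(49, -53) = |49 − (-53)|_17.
d_17(49, -53) = 1/17

Step 1 — x − y = 49 − (-53) = 102. Step 2 — v_17(102) = 1 (factor: 102 = (17^1 · 6); the sign does not affect v_p). Step 3 — |x − y|_17 = 17^{-1} = 1/17.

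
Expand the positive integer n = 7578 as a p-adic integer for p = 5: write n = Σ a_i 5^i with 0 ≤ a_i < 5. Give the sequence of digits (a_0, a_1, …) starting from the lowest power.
(a_0, a_1, …) = (3, 0, 3, 0, 2, 2)

Repeated division by 5 gives the digits low-to-high: 7578 = 3 + 3·5^2 + 2·5^4 + 2·5^5. Digit sequence: (3, 0, 3, 0, 2, 2).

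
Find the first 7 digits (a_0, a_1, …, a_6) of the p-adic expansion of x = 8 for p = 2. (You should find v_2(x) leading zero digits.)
(a_0, …, a_6) = (0, 0, 0, 1, 0, 0, 0)

v_2(8) = 3, so a_0 = ... = a_2 = 0. Factor out: x = 2^3 · u with u = 1 a unit in ℤ_2. Expand u iteratively via a_{v+i} = u_i mod 2, u_{i+1} = (u_i − a_{v+i})/2:
  u_0 = 1;  a_3 = 1;  u_1 = (u_0 − 1)/2 = 0
  u_1 = 0;  a_4 = 0;  u_2 = (u_1 − 0)/2 = 0
  u_2 = 0;  a_5 = 0;  u_3 = (u_2 − 0)/2 = 0
  u_3 = 0;  a_6 = 0;  u_4 = (u_3 − 0)/2 = 0
Digits: (0, 0, 0, 1, 0, 0, 0).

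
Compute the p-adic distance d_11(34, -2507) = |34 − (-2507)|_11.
d_11(34, -2507) = 1/121

Step 1 — x − y = 34 − (-2507) = 2541. Step 2 — v_11(2541) = 2 (factor: 2541 = (11^2 · 21); the sign does not affect v_p). Step 3 — |x − y|_11 = 11^{-2} = 1/121.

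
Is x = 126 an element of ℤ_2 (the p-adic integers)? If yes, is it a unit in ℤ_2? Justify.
x ∈ ℤ_2 but not a unit; v_2(x) = 1 > 0

ℤ_2 = {x ∈ ℚ_2 : v_2(x) ≥ 0} and ℤ_2^× = {x ∈ ℤ_2 : v_2(x) = 0}. Here v_2(126) = v_2(num) − v_2(den) = 1; compare against these criteria.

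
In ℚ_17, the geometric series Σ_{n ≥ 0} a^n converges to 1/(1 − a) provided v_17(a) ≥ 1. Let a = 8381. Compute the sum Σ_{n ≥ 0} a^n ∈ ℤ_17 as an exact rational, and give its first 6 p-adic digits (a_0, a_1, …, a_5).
Σ a^n = 1/(1 − a) = -1/8380;  first 6 digits = (1, 0, 12, 1, 8, 15)

v_17(a) = 2 ≥ 1, so the series converges in ℤ_17 to 1/(1 − a) = 1/(1 − 8381) = -1/8380. Expand this rational in ℤ_17: compute digits iteratively via d_i = x_i mod 17, x_{i+1} = (x_i − d_i)/17. The first 6 digits are (1, 0, 12, 1, 8, 15).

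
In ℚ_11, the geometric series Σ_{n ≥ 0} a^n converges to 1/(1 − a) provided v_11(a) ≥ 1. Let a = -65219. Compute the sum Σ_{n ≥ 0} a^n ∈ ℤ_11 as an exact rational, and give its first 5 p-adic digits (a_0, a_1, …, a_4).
Σ a^n = 1/(1 − a) = 1/65220;  first 5 digits = (1, 0, 0, 6, 6)

v_11(a) = 3 ≥ 1, so the series converges in ℤ_11 to 1/(1 − a) = 1/(1 − (-65219)) = 1/65220. Expand this rational in ℤ_11: compute digits iteratively via d_i = x_i mod 11, x_{i+1} = (x_i − d_i)/11. The first 5 digits are (1, 0, 0, 6, 6).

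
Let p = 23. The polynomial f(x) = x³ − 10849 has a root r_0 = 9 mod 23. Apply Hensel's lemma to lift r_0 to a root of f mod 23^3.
r_2 = 5874 (mod 12167)

Hensel: r_{i+1} = r_i − f(r_i)/f′(r_i) mod 23^{i+2}, where f′(x) = 3x². Iterate:
  r_0 = 9 (mod 23)
  r_1 = 55 (mod 529)
  r_2 = 5874 (mod 12167)
Final: r = 5874 with f(r) ≡ 0 mod 23^3.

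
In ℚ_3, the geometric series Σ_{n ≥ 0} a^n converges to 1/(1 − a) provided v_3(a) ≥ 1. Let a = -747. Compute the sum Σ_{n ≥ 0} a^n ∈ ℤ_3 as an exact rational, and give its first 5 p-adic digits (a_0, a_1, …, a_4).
Σ a^n = 1/(1 − a) = 1/748;  first 5 digits = (1, 0, 1, 2, 0)

v_3(a) = 2 ≥ 1, so the series converges in ℤ_3 to 1/(1 − a) = 1/(1 − (-747)) = 1/748. Expand this rational in ℤ_3: compute digits iteratively via d_i = x_i mod 3, x_{i+1} = (x_i − d_i)/3. The first 5 digits are (1, 0, 1, 2, 0).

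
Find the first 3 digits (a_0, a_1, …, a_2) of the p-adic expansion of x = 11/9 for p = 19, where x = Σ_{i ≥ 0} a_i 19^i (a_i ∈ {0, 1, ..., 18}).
(a_0, …, a_2) = (16, 14, 14)

v_19(11/9) = 0 (numerator and denominator both coprime to 19), so x ∈ ℤ_19^×. Compute digits iteratively via a_i = x_i mod 19, x_{i+1} = (x_i − a_i)/19, with x_0 = x:
  x_0 = 11/9;  a_0 = 16;  x_1 = (x_0 − 16)/19 = -7/9
  x_1 = -7/9;  a_1 = 14;  x_2 = (x_1 − 14)/19 = -7/9
  x_2 = -7/9;  a_2 = 14;  x_3 = (x_2 − 14)/19 = -7/9
Digits: (16, 14, 14).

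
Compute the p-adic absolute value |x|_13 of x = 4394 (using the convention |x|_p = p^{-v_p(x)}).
|4394|_13 = 1/2197

Step 1 — compute v_13(x) by factoring powers of 13 out of the numerator and denominator: v_13(4394) = 3. Step 2 — apply |x|_p = p^{-v_p(x)} = 13^{-3} = 1/2197.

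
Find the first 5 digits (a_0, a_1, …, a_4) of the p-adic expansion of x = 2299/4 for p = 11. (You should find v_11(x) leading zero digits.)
(a_0, …, a_4) = (0, 0, 2, 3, 8)

v_11(2299/4) = 2, so a_0 = ... = a_1 = 0. Factor out: x = 11^2 · u with u = 19/4 a unit in ℤ_11. Expand u iteratively via a_{v+i} = u_i mod 11, u_{i+1} = (u_i − a_{v+i})/11:
  u_0 = 19/4;  a_2 = 2;  u_1 = (u_0 − 2)/11 = 1/4
  u_1 = 1/4;  a_3 = 3;  u_2 = (u_1 − 3)/11 = -1/4
  u_2 = -1/4;  a_4 = 8;  u_3 = (u_2 − 8)/11 = -3/4
Digits: (0, 0, 2, 3, 8).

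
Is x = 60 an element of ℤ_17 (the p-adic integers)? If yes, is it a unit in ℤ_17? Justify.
x ∈ ℤ_17^× (unit); v_17(x) = 0

ℤ_17 = {x ∈ ℚ_17 : v_17(x) ≥ 0} and ℤ_17^× = {x ∈ ℤ_17 : v_17(x) = 0}. Here v_17(60) = v_17(num) − v_17(den) = 0; compare against these criteria.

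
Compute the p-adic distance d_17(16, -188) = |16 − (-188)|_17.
d_17(16, -188) = 1/17

Step 1 — x − y = 16 − (-188) = 204. Step 2 — v_17(204) = 1 (factor: 204 = (17^1 · 12); the sign does not affect v_p). Step 3 — |x − y|_17 = 17^{-1} = 1/17.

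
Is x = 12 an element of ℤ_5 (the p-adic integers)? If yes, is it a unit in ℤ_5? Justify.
x ∈ ℤ_5^× (unit); v_5(x) = 0

ℤ_5 = {x ∈ ℚ_5 : v_5(x) ≥ 0} and ℤ_5^× = {x ∈ ℤ_5 : v_5(x) = 0}. Here v_5(12) = v_5(num) − v_5(den) = 0; compare against these criteria.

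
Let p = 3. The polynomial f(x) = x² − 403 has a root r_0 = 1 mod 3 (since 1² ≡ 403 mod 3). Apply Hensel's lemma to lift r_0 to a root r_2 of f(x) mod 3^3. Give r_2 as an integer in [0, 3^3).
r_2 = 22 (mod 27)

Hensel's recurrence: r_{i+1} = r_i − f(r_i)·(f′(r_i))^{-1} mod 3^{i+2}, with f′(x) = 2x. Iterate:
  r_0 = 1 (mod 3)
  r_1 = 4 (mod 9)
  r_2 = 22 (mod 27)
Final: r_2 = 22, and one checks f(r_2) ≡ 0 mod 3^3.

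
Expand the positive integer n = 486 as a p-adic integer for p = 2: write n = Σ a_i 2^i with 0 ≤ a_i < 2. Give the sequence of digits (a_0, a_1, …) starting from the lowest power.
(a_0, a_1, …) = (0, 1, 1, 0, 0, 1, 1, 1, 1)

Repeated division by 2 gives the digits low-to-high: 486 = 1·2^1 + 1·2^2 + 1·2^5 + 1·2^6 + 1·2^7 + 1·2^8. Digit sequence: (0, 1, 1, 0, 0, 1, 1, 1, 1).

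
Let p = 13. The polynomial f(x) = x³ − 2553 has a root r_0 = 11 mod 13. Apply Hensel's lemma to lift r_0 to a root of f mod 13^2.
r_1 = 141 (mod 169)

Hensel: r_{i+1} = r_i − f(r_i)/f′(r_i) mod 13^{i+2}, where f′(x) = 3x². Iterate:
  r_0 = 11 (mod 13)
  r_1 = 141 (mod 169)
Final: r = 141 with f(r) ≡ 0 mod 13^2.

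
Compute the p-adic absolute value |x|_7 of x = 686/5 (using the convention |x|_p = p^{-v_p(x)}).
|686/5|_7 = 1/343

Step 1 — compute v_7(x) by factoring powers of 7 out of the numerator and denominator: v_7(686/5) = 3. Step 2 — apply |x|_p = p^{-v_p(x)} = 7^{-3} = 1/343.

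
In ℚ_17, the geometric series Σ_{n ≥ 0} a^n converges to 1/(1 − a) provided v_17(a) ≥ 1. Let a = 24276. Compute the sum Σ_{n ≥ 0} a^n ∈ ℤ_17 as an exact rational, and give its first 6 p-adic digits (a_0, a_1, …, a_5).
Σ a^n = 1/(1 − a) = -1/24275;  first 6 digits = (1, 0, 16, 4, 1, 7)

v_17(a) = 2 ≥ 1, so the series converges in ℤ_17 to 1/(1 − a) = 1/(1 − 24276) = -1/24275. Expand this rational in ℤ_17: compute digits iteratively via d_i = x_i mod 17, x_{i+1} = (x_i − d_i)/17. The first 6 digits are (1, 0, 16, 4, 1, 7).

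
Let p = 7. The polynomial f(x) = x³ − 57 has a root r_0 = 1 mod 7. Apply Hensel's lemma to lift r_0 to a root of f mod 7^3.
r_2 = 281 (mod 343)

Hensel: r_{i+1} = r_i − f(r_i)/f′(r_i) mod 7^{i+2}, where f′(x) = 3x². Iterate:
  r_0 = 1 (mod 7)
  r_1 = 36 (mod 49)
  r_2 = 281 (mod 343)
Final: r = 281 with f(r) ≡ 0 mod 7^3.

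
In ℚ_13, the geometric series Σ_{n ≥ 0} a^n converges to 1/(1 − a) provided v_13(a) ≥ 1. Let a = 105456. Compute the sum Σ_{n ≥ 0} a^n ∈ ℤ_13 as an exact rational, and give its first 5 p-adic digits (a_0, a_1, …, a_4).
Σ a^n = 1/(1 − a) = -1/105455;  first 5 digits = (1, 0, 0, 9, 3)

v_13(a) = 3 ≥ 1, so the series converges in ℤ_13 to 1/(1 − a) = 1/(1 − 105456) = -1/105455. Expand this rational in ℤ_13: compute digits iteratively via d_i = x_i mod 13, x_{i+1} = (x_i − d_i)/13. The first 5 digits are (1, 0, 0, 9, 3).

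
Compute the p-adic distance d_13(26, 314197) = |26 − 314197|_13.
d_13(26, 314197) = 1/28561

Step 1 — x − y = 26 − 314197 = -314171. Step 2 — v_13(-314171) = 4 (factor: -314171 = −(13^4 · 11); the sign does not affect v_p). Step 3 — |x − y|_13 = 13^{-4} = 1/28561.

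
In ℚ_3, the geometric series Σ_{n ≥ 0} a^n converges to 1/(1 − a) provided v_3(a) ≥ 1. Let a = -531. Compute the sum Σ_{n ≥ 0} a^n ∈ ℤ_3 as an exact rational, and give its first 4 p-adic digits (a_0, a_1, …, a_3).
Σ a^n = 1/(1 − a) = 1/532;  first 4 digits = (1, 0, 1, 1)

v_3(a) = 2 ≥ 1, so the series converges in ℤ_3 to 1/(1 − a) = 1/(1 − (-531)) = 1/532. Expand this rational in ℤ_3: compute digits iteratively via d_i = x_i mod 3, x_{i+1} = (x_i − d_i)/3. The first 4 digits are (1, 0, 1, 1).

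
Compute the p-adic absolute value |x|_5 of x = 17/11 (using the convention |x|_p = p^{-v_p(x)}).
|17/11|_5 = 1

Step 1 — compute v_5(x) by factoring powers of 5 out of the numerator and denominator: v_5(17/11) = 0. Step 2 — apply |x|_p = p^{-v_p(x)} = 5^{0} = 1.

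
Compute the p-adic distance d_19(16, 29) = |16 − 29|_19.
d_19(16, 29) = 1

Step 1 — x − y = 16 − 29 = -13. Step 2 — v_19(-13) = 0 (factor: -13 = −(19^0 · 13); the sign does not affect v_p). Step 3 — |x − y|_19 = 19^{0} = 1.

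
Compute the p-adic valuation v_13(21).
v_13(21) = 0

v_13(n) is the largest exponent k such that 13^k divides n. Factor out: 21 = 13^0 · 21. (Sign doesn't affect v_p.) So v_13(21) = 0.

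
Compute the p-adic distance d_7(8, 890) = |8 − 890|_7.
d_7(8, 890) = 1/49

Step 1 — x − y = 8 − 890 = -882. Step 2 — v_7(-882) = 2 (factor: -882 = −(7^2 · 18); the sign does not affect v_p). Step 3 — |x − y|_7 = 7^{-2} = 1/49.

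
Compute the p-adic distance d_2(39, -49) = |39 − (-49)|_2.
d_2(39, -49) = 1/8

Step 1 — x − y = 39 − (-49) = 88. Step 2 — v_2(88) = 3 (factor: 88 = (2^3 · 11); the sign does not affect v_p). Step 3 — |x − y|_2 = 2^{-3} = 1/8.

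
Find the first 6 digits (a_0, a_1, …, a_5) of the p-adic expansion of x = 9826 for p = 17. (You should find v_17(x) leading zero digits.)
(a_0, …, a_5) = (0, 0, 0, 2, 0, 0)

v_17(9826) = 3, so a_0 = ... = a_2 = 0. Factor out: x = 17^3 · u with u = 2 a unit in ℤ_17. Expand u iteratively via a_{v+i} = u_i mod 17, u_{i+1} = (u_i − a_{v+i})/17:
  u_0 = 2;  a_3 = 2;  u_1 = (u_0 − 2)/17 = 0
  u_1 = 0;  a_4 = 0;  u_2 = (u_1 − 0)/17 = 0
  u_2 = 0;  a_5 = 0;  u_3 = (u_2 − 0)/17 = 0
Digits: (0, 0, 0, 2, 0, 0).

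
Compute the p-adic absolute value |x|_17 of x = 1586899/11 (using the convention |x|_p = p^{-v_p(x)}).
|1586899/11|_17 = 1/83521

Step 1 — compute v_17(x) by factoring powers of 17 out of the numerator and denominator: v_17(1586899/11) = 4. Step 2 — apply |x|_p = p^{-v_p(x)} = 17^{-4} = 1/83521.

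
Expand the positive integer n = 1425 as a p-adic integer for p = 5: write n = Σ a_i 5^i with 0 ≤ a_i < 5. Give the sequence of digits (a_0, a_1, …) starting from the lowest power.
(a_0, a_1, …) = (0, 0, 2, 1, 2)

Repeated division by 5 gives the digits low-to-high: 1425 = 2·5^2 + 1·5^3 + 2·5^4. Digit sequence: (0, 0, 2, 1, 2).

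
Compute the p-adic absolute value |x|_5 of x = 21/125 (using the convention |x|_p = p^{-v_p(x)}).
|21/125|_5 = 125

Step 1 — compute v_5(x) by factoring powers of 5 out of the numerator and denominator: v_5(21/125) = -3. Step 2 — apply |x|_p = p^{-v_p(x)} = 5^{3} = 125.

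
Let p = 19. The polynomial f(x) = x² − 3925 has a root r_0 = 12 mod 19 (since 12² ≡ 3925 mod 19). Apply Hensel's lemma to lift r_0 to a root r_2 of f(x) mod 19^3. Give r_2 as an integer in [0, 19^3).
r_2 = 6111 (mod 6859)

Hensel's recurrence: r_{i+1} = r_i − f(r_i)·(f′(r_i))^{-1} mod 19^{i+2}, with f′(x) = 2x. Iterate:
  r_0 = 12 (mod 19)
  r_1 = 335 (mod 361)
  r_2 = 6111 (mod 6859)
Final: r_2 = 6111, and one checks f(r_2) ≡ 0 mod 19^3.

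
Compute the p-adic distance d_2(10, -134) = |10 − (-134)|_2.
d_2(10, -134) = 1/16

Step 1 — x − y = 10 − (-134) = 144. Step 2 — v_2(144) = 4 (factor: 144 = (2^4 · 9); the sign does not affect v_p). Step 3 — |x − y|_2 = 2^{-4} = 1/16.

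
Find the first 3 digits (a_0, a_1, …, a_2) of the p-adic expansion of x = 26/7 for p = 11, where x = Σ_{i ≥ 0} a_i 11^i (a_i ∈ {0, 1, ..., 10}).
(a_0, …, a_2) = (10, 1, 3)

v_11(26/7) = 0 (numerator and denominator both coprime to 11), so x ∈ ℤ_11^×. Compute digits iteratively via a_i = x_i mod 11, x_{i+1} = (x_i − a_i)/11, with x_0 = x:
  x_0 = 26/7;  a_0 = 10;  x_1 = (x_0 − 10)/11 = -4/7
  x_1 = -4/7;  a_1 = 1;  x_2 = (x_1 − 1)/11 = -1/7
  x_2 = -1/7;  a_2 = 3;  x_3 = (x_2 − 3)/11 = -2/7
Digits: (10, 1, 3).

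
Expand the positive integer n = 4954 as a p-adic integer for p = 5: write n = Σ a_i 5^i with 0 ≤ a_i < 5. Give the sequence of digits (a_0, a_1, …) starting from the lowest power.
(a_0, a_1, …) = (4, 0, 3, 4, 2, 1)

Repeated division by 5 gives the digits low-to-high: 4954 = 4 + 3·5^2 + 4·5^3 + 2·5^4 + 1·5^5. Digit sequence: (4, 0, 3, 4, 2, 1).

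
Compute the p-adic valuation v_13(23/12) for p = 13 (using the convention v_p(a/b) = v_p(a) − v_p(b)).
v_13(23/12) = 0

Factor powers of 13 from the numerator and denominator of the reduced fraction: 23 = 13^0 · 23 and 12 = 13^0 · 12. Apply v_p(a/b) = v_p(a) − v_p(b): v_13(23/12) = 0 − 0 = 0.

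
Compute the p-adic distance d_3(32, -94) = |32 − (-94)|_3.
d_3(32, -94) = 1/9

Step 1 — x − y = 32 − (-94) = 126. Step 2 — v_3(126) = 2 (factor: 126 = (3^2 · 14); the sign does not affect v_p). Step 3 — |x − y|_3 = 3^{-2} = 1/9.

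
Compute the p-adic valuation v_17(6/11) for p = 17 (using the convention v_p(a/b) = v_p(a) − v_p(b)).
v_17(6/11) = 0

Factor powers of 17 from the numerator and denominator of the reduced fraction: 6 = 17^0 · 6 and 11 = 17^0 · 11. Apply v_p(a/b) = v_p(a) − v_p(b): v_17(6/11) = 0 − 0 = 0.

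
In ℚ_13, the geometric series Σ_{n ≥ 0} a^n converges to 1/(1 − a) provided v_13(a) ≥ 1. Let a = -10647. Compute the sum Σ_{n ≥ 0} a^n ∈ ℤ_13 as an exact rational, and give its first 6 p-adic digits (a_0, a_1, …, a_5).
Σ a^n = 1/(1 − a) = 1/10648;  first 6 digits = (1, 0, 2, 8, 3, 6)

v_13(a) = 2 ≥ 1, so the series converges in ℤ_13 to 1/(1 − a) = 1/(1 − (-10647)) = 1/10648. Expand this rational in ℤ_13: compute digits iteratively via d_i = x_i mod 13, x_{i+1} = (x_i − d_i)/13. The first 6 digits are (1, 0, 2, 8, 3, 6).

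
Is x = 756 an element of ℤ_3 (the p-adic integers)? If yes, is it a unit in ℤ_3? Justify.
x ∈ ℤ_3 but not a unit; v_3(x) = 3 > 0

ℤ_3 = {x ∈ ℚ_3 : v_3(x) ≥ 0} and ℤ_3^× = {x ∈ ℤ_3 : v_3(x) = 0}. Here v_3(756) = v_3(num) − v_3(den) = 3; compare against these criteria.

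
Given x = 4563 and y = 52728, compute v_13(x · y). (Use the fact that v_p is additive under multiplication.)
v_13(240597864) = 5

v_p(x) = 2 (factor: 4563 = 13^2 · 27); v_p(y) = 3 (factor: 52728 = 13^3 · 24). Additivity: v_p(xy) = v_p(x) + v_p(y) = 2 + 3 = 5. (Direct check: xy = 240597864 = 13^5 · (648).)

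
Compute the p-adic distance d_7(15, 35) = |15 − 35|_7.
d_7(15, 35) = 1

Step 1 — x − y = 15 − 35 = -20. Step 2 — v_7(-20) = 0 (factor: -20 = −(7^0 · 20); the sign does not affect v_p). Step 3 — |x − y|_7 = 7^{0} = 1.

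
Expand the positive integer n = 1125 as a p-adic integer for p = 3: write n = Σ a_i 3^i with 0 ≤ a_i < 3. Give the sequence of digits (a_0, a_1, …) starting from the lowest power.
(a_0, a_1, …) = (0, 0, 2, 2, 1, 1, 1)

Repeated division by 3 gives the digits low-to-high: 1125 = 2·3^2 + 2·3^3 + 1·3^4 + 1·3^5 + 1·3^6. Digit sequence: (0, 0, 2, 2, 1, 1, 1).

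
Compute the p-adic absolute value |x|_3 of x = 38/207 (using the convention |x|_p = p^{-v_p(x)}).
|38/207|_3 = 9

Step 1 — compute v_3(x) by factoring powers of 3 out of the numerator and denominator: v_3(38/207) = -2. Step 2 — apply |x|_p = p^{-v_p(x)} = 3^{2} = 9.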